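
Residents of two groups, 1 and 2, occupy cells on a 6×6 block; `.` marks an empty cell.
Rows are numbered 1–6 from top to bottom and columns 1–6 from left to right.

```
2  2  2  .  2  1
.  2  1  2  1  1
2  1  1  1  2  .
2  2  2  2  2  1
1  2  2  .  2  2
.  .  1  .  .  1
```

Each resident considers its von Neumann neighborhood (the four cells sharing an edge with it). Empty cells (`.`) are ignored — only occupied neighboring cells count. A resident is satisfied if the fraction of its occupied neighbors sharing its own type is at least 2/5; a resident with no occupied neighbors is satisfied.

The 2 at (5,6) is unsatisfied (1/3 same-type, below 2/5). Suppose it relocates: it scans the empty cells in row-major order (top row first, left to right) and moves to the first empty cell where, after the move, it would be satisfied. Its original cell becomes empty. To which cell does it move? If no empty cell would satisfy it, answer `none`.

(1,4)

Vacating (5,6). Empty cells in order:
  (1,4): 3/3 same-type → satisfied — stop here.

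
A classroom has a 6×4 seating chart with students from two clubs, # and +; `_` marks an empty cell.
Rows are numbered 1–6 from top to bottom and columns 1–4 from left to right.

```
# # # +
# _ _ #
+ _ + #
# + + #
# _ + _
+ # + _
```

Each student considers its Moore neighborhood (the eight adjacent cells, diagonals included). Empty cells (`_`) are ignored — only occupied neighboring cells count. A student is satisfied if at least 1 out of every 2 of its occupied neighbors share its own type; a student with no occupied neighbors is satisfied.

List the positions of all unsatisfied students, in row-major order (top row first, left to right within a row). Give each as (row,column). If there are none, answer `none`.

(1,4), (3,1), (3,3), (4,1), (4,4), (6,1), (6,2)

(1,1)# 2/2 ✓
(1,2)# 3/3 ✓
(1,3)# 2/3 ✓
(1,4)+ 0/2 ✗
(2,1)# 2/3 ✓
(2,4)# 2/4 ✓
(3,1)+ 1/3 ✗
(3,3)+ 2/5 ✗
(3,4)# 2/4 ✓
(4,1)# 1/3 ✗
(4,2)+ 4/6 ✓
(4,3)+ 3/5 ✓
(4,4)# 1/4 ✗
(5,1)# 2/4 ✓
(5,3)+ 3/5 ✓
(6,1)+ 0/2 ✗
(6,2)# 1/4 ✗
(6,3)+ 1/2 ✓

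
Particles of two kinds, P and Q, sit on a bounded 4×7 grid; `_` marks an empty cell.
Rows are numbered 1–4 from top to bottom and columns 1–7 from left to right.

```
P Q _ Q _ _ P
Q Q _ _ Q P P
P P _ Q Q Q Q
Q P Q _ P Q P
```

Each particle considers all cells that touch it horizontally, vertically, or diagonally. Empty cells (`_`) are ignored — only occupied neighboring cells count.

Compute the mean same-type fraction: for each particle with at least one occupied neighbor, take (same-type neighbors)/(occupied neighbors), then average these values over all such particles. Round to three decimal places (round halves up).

0.456

(1,1)P 0/3
(1,2)Q 2/3
(1,4)Q 1/1
(1,7)P 2/2
(2,1)Q 2/5
(2,2)Q 2/5
(2,5)Q 4/5
(2,6)P 2/6
(2,7)P 2/4
(3,1)P 2/5
(3,2)P 2/6
(3,4)Q 3/4
(3,5)Q 4/6
(3,6)Q 4/8
(3,7)Q 2/5
(4,1)Q 0/3
(4,2)P 2/4
(4,3)Q 1/3
(4,5)P 0/4
(4,6)Q 3/5
(4,7)P 0/3
Sum over 21 particles: 0/3 + 2/3 + 1/1 + 2/2 + 2/5 + 2/5 + 4/5 + 2/6 + 2/4 + 2/5 + 2/6 + 3/4 + 4/6 + 4/8 + 2/5 + 0/3 + 2/4 + 1/3 + 0/4 + 3/5 + 0/3 = 115/12; mean = 115/12 ÷ 21 = 115/252 = 0.456349… → 0.456.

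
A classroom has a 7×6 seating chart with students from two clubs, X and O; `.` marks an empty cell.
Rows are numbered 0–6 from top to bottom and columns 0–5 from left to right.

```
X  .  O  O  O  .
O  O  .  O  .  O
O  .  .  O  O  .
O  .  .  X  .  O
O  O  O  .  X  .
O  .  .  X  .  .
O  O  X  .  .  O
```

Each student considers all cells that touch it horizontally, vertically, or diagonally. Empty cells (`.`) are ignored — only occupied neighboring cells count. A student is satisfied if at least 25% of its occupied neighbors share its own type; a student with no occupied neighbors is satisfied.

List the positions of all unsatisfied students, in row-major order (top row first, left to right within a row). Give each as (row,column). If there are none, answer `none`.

(0,0)X 0/2 not
(0,2)O 3/3 satisfied
(0,3)O 3/3 satisfied
(0,4)O 3/3 satisfied
(1,0)O 2/3 satisfied
(1,1)O 3/4 satisfied
(1,3)O 5/5 satisfied
(1,5)O 2/2 satisfied
(2,0)O 3/3 satisfied
(2,3)O 2/3 satisfied
(2,4)O 4/5 satisfied
(3,0)O 3/3 satisfied
(3,3)X 1/4 satisfied
(3,5)O 1/2 satisfied
(4,0)O 3/3 satisfied
(4,1)O 4/4 satisfied
(4,2)O 1/3 satisfied
(4,4)X 2/3 satisfied
(5,0)O 4/4 satisfied
(5,3)X 2/3 satisfied
(6,0)O 2/2 satisfied
(6,1)O 2/3 satisfied
(6,2)X 1/2 satisfied
(6,5)O 0/0 satisfied

(0,0)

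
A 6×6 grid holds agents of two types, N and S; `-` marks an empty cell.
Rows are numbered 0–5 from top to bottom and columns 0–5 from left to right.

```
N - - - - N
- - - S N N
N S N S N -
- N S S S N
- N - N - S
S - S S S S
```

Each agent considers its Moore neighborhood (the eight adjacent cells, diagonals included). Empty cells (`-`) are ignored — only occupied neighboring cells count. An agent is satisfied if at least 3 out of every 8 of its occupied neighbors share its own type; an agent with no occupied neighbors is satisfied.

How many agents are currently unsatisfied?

Row 0: (0,0)N 0/0 ok · (0,5)N 2/2 ok
Row 1: (1,3)S 1/4 unhappy · (1,4)N 3/5 ok · (1,5)N 3/3 ok
Row 2: (2,0)N 1/2 ok · (2,1)S 1/4 unhappy · (2,2)N 1/6 unhappy · (2,3)S 4/7 ok · (2,4)N 3/7 ok
Row 3: (3,1)N 3/5 ok · (3,2)S 3/7 ok · (3,3)S 3/6 ok · (3,4)S 3/6 ok · (3,5)N 1/3 unhappy
Row 4: (4,1)N 1/4 unhappy · (4,3)N 0/6 unhappy · (4,5)S 3/4 ok
Row 5: (5,0)S 0/1 unhappy · (5,2)S 1/3 unhappy · (5,3)S 2/3 ok · (5,4)S 3/4 ok · (5,5)S 2/2 ok
Unsatisfied: (1,3), (2,1), (2,2), (3,5), (4,1), (4,3), (5,0), (5,2) — 8 in total.

8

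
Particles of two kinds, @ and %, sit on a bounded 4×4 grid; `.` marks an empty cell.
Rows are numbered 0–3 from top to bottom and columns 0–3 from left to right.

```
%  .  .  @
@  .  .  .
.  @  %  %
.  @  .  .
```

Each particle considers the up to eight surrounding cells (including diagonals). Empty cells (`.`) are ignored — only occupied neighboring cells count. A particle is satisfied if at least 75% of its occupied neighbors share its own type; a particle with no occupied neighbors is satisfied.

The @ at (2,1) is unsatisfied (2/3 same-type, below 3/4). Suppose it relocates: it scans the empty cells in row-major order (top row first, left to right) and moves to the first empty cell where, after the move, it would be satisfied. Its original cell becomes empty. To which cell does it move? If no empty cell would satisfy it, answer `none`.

(0,2)

Vacating (2,1). Empty cells in order:
  (0,1): 1/2 same-type → still unsatisfied.
  (0,2): 1/1 same-type → satisfied — stop here.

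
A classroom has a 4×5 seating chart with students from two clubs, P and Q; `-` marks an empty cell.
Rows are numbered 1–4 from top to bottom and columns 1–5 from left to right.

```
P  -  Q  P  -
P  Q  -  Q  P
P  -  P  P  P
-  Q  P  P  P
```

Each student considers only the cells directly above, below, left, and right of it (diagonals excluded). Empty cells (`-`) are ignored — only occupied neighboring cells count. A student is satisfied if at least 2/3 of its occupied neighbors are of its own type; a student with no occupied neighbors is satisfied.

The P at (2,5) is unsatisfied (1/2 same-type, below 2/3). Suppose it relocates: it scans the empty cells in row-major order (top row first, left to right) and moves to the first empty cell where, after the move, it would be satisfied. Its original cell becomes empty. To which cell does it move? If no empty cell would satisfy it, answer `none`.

Vacating (2,5). Empty cells in order:
  (1,2): 1/3 same-type → still unsatisfied.
  (1,5): 1/1 same-type → satisfied — stop here.

(1,5)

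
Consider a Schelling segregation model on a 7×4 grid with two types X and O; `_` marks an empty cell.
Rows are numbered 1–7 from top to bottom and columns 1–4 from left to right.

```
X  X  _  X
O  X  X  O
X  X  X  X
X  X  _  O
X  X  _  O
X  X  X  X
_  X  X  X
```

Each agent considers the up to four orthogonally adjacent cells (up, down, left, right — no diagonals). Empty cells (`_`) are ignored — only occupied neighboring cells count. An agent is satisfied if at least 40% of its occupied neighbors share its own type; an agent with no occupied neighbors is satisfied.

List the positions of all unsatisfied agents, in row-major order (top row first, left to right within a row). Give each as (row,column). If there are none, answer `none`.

(1,4), (2,1), (2,4), (3,4)

(1,1)X 1/2 ✓
(1,2)X 2/2 ✓
(1,4)X 0/1 ✗
(2,1)O 0/3 ✗
(2,2)X 3/4 ✓
(2,3)X 2/3 ✓
(2,4)O 0/3 ✗
(3,1)X 2/3 ✓
(3,2)X 4/4 ✓
(3,3)X 3/3 ✓
(3,4)X 1/3 ✗
(4,1)X 3/3 ✓
(4,2)X 3/3 ✓
(4,4)O 1/2 ✓
(5,1)X 3/3 ✓
(5,2)X 3/3 ✓
(5,4)O 1/2 ✓
(6,1)X 2/2 ✓
(6,2)X 4/4 ✓
(6,3)X 3/3 ✓
(6,4)X 2/3 ✓
(7,2)X 2/2 ✓
(7,3)X 3/3 ✓
(7,4)X 2/2 ✓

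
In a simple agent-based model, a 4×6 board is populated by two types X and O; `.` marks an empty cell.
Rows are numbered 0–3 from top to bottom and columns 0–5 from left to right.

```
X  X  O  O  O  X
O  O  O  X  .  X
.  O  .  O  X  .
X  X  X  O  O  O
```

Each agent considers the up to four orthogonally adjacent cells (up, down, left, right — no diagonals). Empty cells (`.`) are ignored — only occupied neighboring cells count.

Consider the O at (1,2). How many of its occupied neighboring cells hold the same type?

Occupied neighbors of (1,2): (0,2)=O, (1,1)=O, (1,3)=X.
Same type (O): 2 of 3.

2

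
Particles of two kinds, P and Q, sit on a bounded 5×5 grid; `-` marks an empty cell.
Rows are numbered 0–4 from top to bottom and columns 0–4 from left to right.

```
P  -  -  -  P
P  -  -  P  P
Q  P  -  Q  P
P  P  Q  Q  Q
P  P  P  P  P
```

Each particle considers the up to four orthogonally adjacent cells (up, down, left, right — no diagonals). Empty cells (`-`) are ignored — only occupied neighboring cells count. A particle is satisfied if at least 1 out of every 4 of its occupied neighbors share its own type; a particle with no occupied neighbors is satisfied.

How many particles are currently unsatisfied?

Row 0: (0,0)P 1/1 ✓ · (0,4)P 1/1 ✓
Row 1: (1,0)P 1/2 ✓ · (1,3)P 1/2 ✓ · (1,4)P 3/3 ✓
Row 2: (2,0)Q 0/3 ✗ · (2,1)P 1/2 ✓ · (2,3)Q 1/3 ✓ · (2,4)P 1/3 ✓
Row 3: (3,0)P 2/3 ✓ · (3,1)P 3/4 ✓ · (3,2)Q 1/3 ✓ · (3,3)Q 3/4 ✓ · (3,4)Q 1/3 ✓
Row 4: (4,0)P 2/2 ✓ · (4,1)P 3/3 ✓ · (4,2)P 2/3 ✓ · (4,3)P 2/3 ✓ · (4,4)P 1/2 ✓
Unsatisfied: (2,0) — 1 in total.

1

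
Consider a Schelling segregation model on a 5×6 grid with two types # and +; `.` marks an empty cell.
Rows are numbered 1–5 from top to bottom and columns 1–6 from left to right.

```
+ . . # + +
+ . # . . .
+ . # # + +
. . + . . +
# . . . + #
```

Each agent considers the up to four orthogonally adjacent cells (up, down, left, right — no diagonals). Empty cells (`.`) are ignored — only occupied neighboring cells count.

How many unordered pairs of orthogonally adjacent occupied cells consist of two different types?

5

Scan each occupied cell's neighbors to the right and below so each pair is counted once.
Row 1: +(1,1)–+(2,1)= #(1,4)–+(1,5)≠ +(1,5)–+(1,6)=  → 1/3 unlike.
Row 2: +(2,1)–+(3,1)= #(2,3)–#(3,3)=  → 0/2 unlike.
Row 3: #(3,3)–#(3,4)= #(3,3)–+(4,3)≠ #(3,4)–+(3,5)≠ +(3,5)–+(3,6)= +(3,6)–+(4,6)=  → 2/5 unlike.
Row 4: +(4,6)–#(5,6)≠  → 1/1 unlike.
Row 5: +(5,5)–#(5,6)≠  → 1/1 unlike.
Total adjacent occupied pairs: 12; unlike-type pairs: 5.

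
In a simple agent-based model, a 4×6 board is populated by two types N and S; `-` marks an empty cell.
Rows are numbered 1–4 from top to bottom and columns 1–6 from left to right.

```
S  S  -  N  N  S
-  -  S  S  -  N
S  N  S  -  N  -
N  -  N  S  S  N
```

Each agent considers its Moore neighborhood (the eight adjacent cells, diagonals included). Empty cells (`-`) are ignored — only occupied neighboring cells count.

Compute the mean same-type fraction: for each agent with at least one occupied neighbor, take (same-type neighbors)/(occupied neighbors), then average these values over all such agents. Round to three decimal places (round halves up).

0.475

Row 1: (1,1)S 1/1 · (1,2)S 2/2 · (1,4)N 1/3 · (1,5)N 2/4 · (1,6)S 0/2
Row 2: (2,3)S 3/5 · (2,4)S 2/5 · (2,6)N 2/3
Row 3: (3,1)S 0/2 · (3,2)N 2/5 · (3,3)S 3/5 · (3,5)N 2/5
Row 4: (4,1)N 1/2 · (4,3)N 1/3 · (4,4)S 2/4 · (4,5)S 1/3 · (4,6)N 1/2
Sum over 17 agents: 1/1 + 2/2 + 1/3 + 2/4 + 0/2 + 3/5 + 2/5 + 2/3 + 0/2 + 2/5 + 3/5 + 2/5 + 1/2 + 1/3 + 2/4 + 1/3 + 1/2 = 121/15; mean = 121/15 ÷ 17 = 121/255 = 0.474509… → 0.475.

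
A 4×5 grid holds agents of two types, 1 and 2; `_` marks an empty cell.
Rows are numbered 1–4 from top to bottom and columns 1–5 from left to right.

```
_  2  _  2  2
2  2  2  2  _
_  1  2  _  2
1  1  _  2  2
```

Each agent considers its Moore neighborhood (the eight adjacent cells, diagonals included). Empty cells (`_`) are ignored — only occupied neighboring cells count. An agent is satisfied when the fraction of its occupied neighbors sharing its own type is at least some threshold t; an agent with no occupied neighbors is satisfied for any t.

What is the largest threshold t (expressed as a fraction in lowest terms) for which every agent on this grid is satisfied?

Row 1: (1,2)2 3/3 · (1,4)2 3/3 · (1,5)2 2/2
Row 2: (2,1)2 2/3 · (2,2)2 4/5 · (2,3)2 5/6 · (2,4)2 5/5
Row 3: (3,2)1 2/6 · (3,3)2 4/6 · (3,5)2 3/3
Row 4: (4,1)1 2/2 · (4,2)1 2/3 · (4,4)2 3/3 · (4,5)2 2/2
The smallest same-type fraction is 2/6 at (3,2), which reduces to 1/3. Any threshold above that leaves this agent unsatisfied.

1/3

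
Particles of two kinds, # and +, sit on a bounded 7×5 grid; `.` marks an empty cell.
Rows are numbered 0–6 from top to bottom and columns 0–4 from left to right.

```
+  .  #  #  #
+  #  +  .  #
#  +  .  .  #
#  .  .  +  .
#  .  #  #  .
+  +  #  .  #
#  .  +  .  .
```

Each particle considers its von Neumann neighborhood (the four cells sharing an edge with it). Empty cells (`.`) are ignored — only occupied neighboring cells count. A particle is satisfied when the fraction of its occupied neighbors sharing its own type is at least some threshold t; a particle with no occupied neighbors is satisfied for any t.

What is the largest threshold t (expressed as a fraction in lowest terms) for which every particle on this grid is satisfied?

(0,0)+ 1/1
(0,2)# 1/2
(0,3)# 2/2
(0,4)# 2/2
(1,0)+ 1/3
(1,1)# 0/3
(1,2)+ 0/2
(1,4)# 2/2
(2,0)# 1/3
(2,1)+ 0/2
(2,4)# 1/1
(3,0)# 2/2
(3,3)+ 0/1
(4,0)# 1/2
(4,2)# 2/2
(4,3)# 1/2
(5,0)+ 1/3
(5,1)+ 1/2
(5,2)# 1/3
(5,4)# — no occupied neighbors
(6,0)# 0/1
(6,2)+ 0/1
The smallest same-type fraction is 0/3 at (1,1), which reduces to 0/1. Any threshold above that leaves this particle unsatisfied.

0/1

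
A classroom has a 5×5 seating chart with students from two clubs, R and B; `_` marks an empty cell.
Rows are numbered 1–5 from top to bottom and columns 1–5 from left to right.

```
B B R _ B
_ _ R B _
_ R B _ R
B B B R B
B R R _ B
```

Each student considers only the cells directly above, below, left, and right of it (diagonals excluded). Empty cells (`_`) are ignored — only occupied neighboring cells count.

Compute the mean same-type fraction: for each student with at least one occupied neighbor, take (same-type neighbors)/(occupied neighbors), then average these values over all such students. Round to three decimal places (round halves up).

Row 1: (1,1)B 1/1 · (1,2)B 1/2 · (1,3)R 1/2 · (1,5)B — no occupied neighbors
Row 2: (2,3)R 1/3 · (2,4)B 0/1
Row 3: (3,2)R 0/2 · (3,3)B 1/3 · (3,5)R 0/1
Row 4: (4,1)B 2/2 · (4,2)B 2/4 · (4,3)B 2/4 · (4,4)R 0/2 · (4,5)B 1/3
Row 5: (5,1)B 1/2 · (5,2)R 1/3 · (5,3)R 1/2 · (5,5)B 1/1
Sum over 17 students: 1/1 + 1/2 + 1/2 + 1/3 + 0/1 + 0/2 + 1/3 + 0/1 + 2/2 + 2/4 + 2/4 + 0/2 + 1/3 + 1/2 + 1/3 + 1/2 + 1/1 = 22/3; mean = 22/3 ÷ 17 = 22/51 = 0.431372… → 0.431.

0.431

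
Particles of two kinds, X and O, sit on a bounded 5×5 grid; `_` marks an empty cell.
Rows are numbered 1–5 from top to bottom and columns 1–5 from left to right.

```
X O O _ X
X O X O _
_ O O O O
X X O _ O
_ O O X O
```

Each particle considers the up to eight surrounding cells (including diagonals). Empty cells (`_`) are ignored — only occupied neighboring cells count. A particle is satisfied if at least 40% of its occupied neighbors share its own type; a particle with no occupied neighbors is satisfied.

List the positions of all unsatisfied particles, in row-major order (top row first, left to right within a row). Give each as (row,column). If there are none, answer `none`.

Row 1: (1,1)X 1/3 unhappy · (1,2)O 2/5 ok · (1,3)O 3/4 ok · (1,5)X 0/1 unhappy
Row 2: (2,1)X 1/4 unhappy · (2,2)O 4/7 ok · (2,3)X 0/7 unhappy · (2,4)O 4/6 ok
Row 3: (3,2)O 3/7 ok · (3,3)O 5/7 ok · (3,4)O 5/6 ok · (3,5)O 3/3 ok
Row 4: (4,1)X 1/3 unhappy · (4,2)X 1/6 unhappy · (4,3)O 5/7 ok · (4,5)O 3/4 ok
Row 5: (5,2)O 2/4 ok · (5,3)O 2/4 ok · (5,4)X 0/4 unhappy · (5,5)O 1/2 ok

(1,1), (1,5), (2,1), (2,3), (4,1), (4,2), (5,4)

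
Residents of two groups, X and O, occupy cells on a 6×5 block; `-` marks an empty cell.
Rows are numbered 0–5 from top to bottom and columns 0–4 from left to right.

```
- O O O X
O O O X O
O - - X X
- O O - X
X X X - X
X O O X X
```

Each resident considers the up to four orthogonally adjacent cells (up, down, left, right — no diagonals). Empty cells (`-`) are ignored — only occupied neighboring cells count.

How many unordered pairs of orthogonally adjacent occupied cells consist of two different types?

12

Scan each occupied cell's neighbors to the right and below so each pair is counted once.
Row 0: O(0,1)–O(0,2)= O(0,1)–O(1,1)= O(0,2)–O(0,3)= O(0,2)–O(1,2)= O(0,3)–X(0,4)≠ O(0,3)–X(1,3)≠ X(0,4)–O(1,4)≠  → 3/7 unlike.
Row 1: O(1,0)–O(1,1)= O(1,0)–O(2,0)= O(1,1)–O(1,2)= O(1,2)–X(1,3)≠ X(1,3)–O(1,4)≠ X(1,3)–X(2,3)= O(1,4)–X(2,4)≠  → 3/7 unlike.
Row 2: X(2,3)–X(2,4)= X(2,4)–X(3,4)=  → 0/2 unlike.
Row 3: O(3,1)–O(3,2)= O(3,1)–X(4,1)≠ O(3,2)–X(4,2)≠ X(3,4)–X(4,4)=  → 2/4 unlike.
Row 4: X(4,0)–X(4,1)= X(4,0)–X(5,0)= X(4,1)–X(4,2)= X(4,1)–O(5,1)≠ X(4,2)–O(5,2)≠ X(4,4)–X(5,4)=  → 2/6 unlike.
Row 5: X(5,0)–O(5,1)≠ O(5,1)–O(5,2)= O(5,2)–X(5,3)≠ X(5,3)–X(5,4)=  → 2/4 unlike.
Total adjacent occupied pairs: 30; unlike-type pairs: 12.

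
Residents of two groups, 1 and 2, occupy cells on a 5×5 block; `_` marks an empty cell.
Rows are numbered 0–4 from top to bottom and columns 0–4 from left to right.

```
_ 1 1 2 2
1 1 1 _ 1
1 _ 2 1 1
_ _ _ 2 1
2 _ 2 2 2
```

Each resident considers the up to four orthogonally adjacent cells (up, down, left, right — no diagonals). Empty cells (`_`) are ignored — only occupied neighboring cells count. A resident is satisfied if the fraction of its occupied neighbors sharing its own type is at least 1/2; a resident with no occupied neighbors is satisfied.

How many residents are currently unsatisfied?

Row 0: (0,1)1 2/2 ok · (0,2)1 2/3 ok · (0,3)2 1/2 ok · (0,4)2 1/2 ok
Row 1: (1,0)1 2/2 ok · (1,1)1 3/3 ok · (1,2)1 2/3 ok · (1,4)1 1/2 ok
Row 2: (2,0)1 1/1 ok · (2,2)2 0/2 unhappy · (2,3)1 1/3 unhappy · (2,4)1 3/3 ok
Row 3: (3,3)2 1/3 unhappy · (3,4)1 1/3 unhappy
Row 4: (4,0)2 0/0 ok · (4,2)2 1/1 ok · (4,3)2 3/3 ok · (4,4)2 1/2 ok
Unsatisfied: (2,2), (2,3), (3,3), (3,4) — 4 in total.

4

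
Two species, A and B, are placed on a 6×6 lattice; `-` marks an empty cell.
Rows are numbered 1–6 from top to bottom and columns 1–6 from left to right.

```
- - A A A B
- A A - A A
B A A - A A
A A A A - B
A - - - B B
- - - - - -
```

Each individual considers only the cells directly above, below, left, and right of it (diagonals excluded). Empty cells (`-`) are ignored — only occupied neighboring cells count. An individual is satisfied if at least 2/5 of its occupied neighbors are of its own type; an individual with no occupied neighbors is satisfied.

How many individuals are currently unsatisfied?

Row 1: (1,3)A 2/2 satisfied · (1,4)A 2/2 satisfied · (1,5)A 2/3 satisfied · (1,6)B 0/2 not
Row 2: (2,2)A 2/2 satisfied · (2,3)A 3/3 satisfied · (2,5)A 3/3 satisfied · (2,6)A 2/3 satisfied
Row 3: (3,1)B 0/2 not · (3,2)A 3/4 satisfied · (3,3)A 3/3 satisfied · (3,5)A 2/2 satisfied · (3,6)A 2/3 satisfied
Row 4: (4,1)A 2/3 satisfied · (4,2)A 3/3 satisfied · (4,3)A 3/3 satisfied · (4,4)A 1/1 satisfied · (4,6)B 1/2 satisfied
Row 5: (5,1)A 1/1 satisfied · (5,5)B 1/1 satisfied · (5,6)B 2/2 satisfied
Unsatisfied: (1,6), (3,1) — 2 in total.

2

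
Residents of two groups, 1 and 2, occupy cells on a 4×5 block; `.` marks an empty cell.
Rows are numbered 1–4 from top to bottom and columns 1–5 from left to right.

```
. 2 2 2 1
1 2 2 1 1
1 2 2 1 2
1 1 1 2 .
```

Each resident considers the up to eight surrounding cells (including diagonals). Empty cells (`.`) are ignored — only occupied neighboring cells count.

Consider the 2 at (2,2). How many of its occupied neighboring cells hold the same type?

5

Occupied neighbors of (2,2): (1,2)=2, (1,3)=2, (2,1)=1, (2,3)=2, (3,1)=1, (3,2)=2, (3,3)=2.
Same type (2): 5 of 7.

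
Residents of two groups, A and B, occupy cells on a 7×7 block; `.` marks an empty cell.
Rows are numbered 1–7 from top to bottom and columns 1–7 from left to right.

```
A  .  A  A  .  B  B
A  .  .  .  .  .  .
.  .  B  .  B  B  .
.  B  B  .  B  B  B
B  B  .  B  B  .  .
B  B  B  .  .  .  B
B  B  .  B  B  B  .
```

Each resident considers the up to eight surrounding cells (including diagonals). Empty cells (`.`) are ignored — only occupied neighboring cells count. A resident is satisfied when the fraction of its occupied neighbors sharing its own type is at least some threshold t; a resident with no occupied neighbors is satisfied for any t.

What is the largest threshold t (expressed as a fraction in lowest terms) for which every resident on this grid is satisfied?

Row 1: (1,1)A 1/1 · (1,3)A 1/1 · (1,4)A 1/1 · (1,6)B 1/1 · (1,7)B 1/1
Row 2: (2,1)A 1/1
Row 3: (3,3)B 2/2 · (3,5)B 3/3 · (3,6)B 4/4
Row 4: (4,2)B 4/4 · (4,3)B 4/4 · (4,5)B 5/5 · (4,6)B 5/5 · (4,7)B 2/2
Row 5: (5,1)B 4/4 · (5,2)B 6/6 · (5,4)B 4/4 · (5,5)B 3/3
Row 6: (6,1)B 5/5 · (6,2)B 6/6 · (6,3)B 5/5 · (6,7)B 1/1
Row 7: (7,1)B 3/3 · (7,2)B 4/4 · (7,4)B 2/2 · (7,5)B 2/2 · (7,6)B 2/2
The smallest same-type fraction is 1/1 at (1,1), which reduces to 1/1. Any threshold above that leaves this resident unsatisfied.

1/1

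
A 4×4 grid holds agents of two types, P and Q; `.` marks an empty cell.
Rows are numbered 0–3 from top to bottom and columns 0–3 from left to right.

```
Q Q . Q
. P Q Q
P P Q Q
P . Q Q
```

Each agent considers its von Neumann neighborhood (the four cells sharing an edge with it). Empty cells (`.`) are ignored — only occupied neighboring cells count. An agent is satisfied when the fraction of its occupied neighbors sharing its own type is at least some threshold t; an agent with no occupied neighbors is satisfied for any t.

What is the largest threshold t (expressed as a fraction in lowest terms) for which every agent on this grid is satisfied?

(0,0)Q 1/1
(0,1)Q 1/2
(0,3)Q 1/1
(1,1)P 1/3
(1,2)Q 2/3
(1,3)Q 3/3
(2,0)P 2/2
(2,1)P 2/3
(2,2)Q 3/4
(2,3)Q 3/3
(3,0)P 1/1
(3,2)Q 2/2
(3,3)Q 2/2
The smallest same-type fraction is 1/3 at (1,1), which reduces to 1/3. Any threshold above that leaves this agent unsatisfied.

1/3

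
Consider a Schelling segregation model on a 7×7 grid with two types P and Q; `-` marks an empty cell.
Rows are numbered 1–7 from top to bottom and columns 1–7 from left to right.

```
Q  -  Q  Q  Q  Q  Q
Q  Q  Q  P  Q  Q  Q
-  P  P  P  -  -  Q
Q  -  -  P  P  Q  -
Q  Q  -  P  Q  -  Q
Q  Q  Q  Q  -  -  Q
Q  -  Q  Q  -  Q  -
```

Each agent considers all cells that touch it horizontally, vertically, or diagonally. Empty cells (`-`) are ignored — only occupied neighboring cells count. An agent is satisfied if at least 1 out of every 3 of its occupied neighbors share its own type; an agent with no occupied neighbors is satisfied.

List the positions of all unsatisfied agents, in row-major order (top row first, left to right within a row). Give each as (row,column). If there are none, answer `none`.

(2,4), (3,2)

Row 1: (1,1)Q 2/2 ok · (1,3)Q 3/4 ok · (1,4)Q 4/5 ok · (1,5)Q 4/5 ok · (1,6)Q 5/5 ok · (1,7)Q 3/3 ok
Row 2: (2,1)Q 2/3 ok · (2,2)Q 4/6 ok · (2,3)Q 3/7 ok · (2,4)P 2/7 unhappy · (2,5)Q 4/6 ok · (2,6)Q 6/6 ok · (2,7)Q 4/4 ok
Row 3: (3,2)P 1/5 unhappy · (3,3)P 4/6 ok · (3,4)P 4/6 ok · (3,7)Q 3/3 ok
Row 4: (4,1)Q 2/3 ok · (4,4)P 4/5 ok · (4,5)P 3/5 ok · (4,6)Q 3/4 ok
Row 5: (5,1)Q 4/4 ok · (5,2)Q 5/5 ok · (5,4)P 2/5 ok · (5,5)Q 2/5 ok · (5,7)Q 2/2 ok
Row 6: (6,1)Q 4/4 ok · (6,2)Q 6/6 ok · (6,3)Q 5/6 ok · (6,4)Q 4/5 ok · (6,7)Q 2/2 ok
Row 7: (7,1)Q 2/2 ok · (7,3)Q 4/4 ok · (7,4)Q 3/3 ok · (7,6)Q 1/1 ok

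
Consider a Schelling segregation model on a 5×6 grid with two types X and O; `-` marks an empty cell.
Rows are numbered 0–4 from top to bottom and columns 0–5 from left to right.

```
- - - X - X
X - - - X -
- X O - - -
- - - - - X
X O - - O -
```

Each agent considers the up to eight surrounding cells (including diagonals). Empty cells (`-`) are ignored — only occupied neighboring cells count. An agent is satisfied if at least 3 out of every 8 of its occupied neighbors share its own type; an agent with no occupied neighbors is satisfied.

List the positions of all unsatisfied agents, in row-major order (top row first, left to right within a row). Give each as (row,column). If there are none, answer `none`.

(2,2), (3,5), (4,0), (4,1), (4,4)

Row 0: (0,3)X 1/1 satisfied · (0,5)X 1/1 satisfied
Row 1: (1,0)X 1/1 satisfied · (1,4)X 2/2 satisfied
Row 2: (2,1)X 1/2 satisfied · (2,2)O 0/1 not
Row 3: (3,5)X 0/1 not
Row 4: (4,0)X 0/1 not · (4,1)O 0/1 not · (4,4)O 0/1 not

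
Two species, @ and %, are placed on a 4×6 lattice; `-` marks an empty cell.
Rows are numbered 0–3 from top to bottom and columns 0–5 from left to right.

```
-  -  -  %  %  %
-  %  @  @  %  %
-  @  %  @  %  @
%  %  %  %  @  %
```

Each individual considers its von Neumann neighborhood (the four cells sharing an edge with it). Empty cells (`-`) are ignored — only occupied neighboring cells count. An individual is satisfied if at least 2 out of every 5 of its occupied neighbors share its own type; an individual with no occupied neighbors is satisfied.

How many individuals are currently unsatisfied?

Row 0: (0,3)% 1/2 ok · (0,4)% 3/3 ok · (0,5)% 2/2 ok
Row 1: (1,1)% 0/2 unhappy · (1,2)@ 1/3 unhappy · (1,3)@ 2/4 ok · (1,4)% 3/4 ok · (1,5)% 2/3 ok
Row 2: (2,1)@ 0/3 unhappy · (2,2)% 1/4 unhappy · (2,3)@ 1/4 unhappy · (2,4)% 1/4 unhappy · (2,5)@ 0/3 unhappy
Row 3: (3,0)% 1/1 ok · (3,1)% 2/3 ok · (3,2)% 3/3 ok · (3,3)% 1/3 unhappy · (3,4)@ 0/3 unhappy · (3,5)% 0/2 unhappy
Unsatisfied: (1,1), (1,2), (2,1), (2,2), (2,3), (2,4), (2,5), (3,3), (3,4), (3,5) — 10 in total.

10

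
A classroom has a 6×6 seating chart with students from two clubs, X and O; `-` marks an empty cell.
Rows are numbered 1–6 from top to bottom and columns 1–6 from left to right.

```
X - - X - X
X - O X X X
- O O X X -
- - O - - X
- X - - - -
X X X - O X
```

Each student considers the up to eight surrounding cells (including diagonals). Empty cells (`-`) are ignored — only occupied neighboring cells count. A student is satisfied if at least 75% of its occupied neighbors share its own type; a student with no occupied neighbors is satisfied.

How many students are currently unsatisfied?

Row 1: (1,1)X 1/1 ✓ · (1,4)X 2/3 ✗ · (1,6)X 2/2 ✓
Row 2: (2,1)X 1/2 ✗ · (2,3)O 2/5 ✗ · (2,4)X 4/6 ✗ · (2,5)X 6/6 ✓ · (2,6)X 3/3 ✓
Row 3: (3,2)O 3/4 ✓ · (3,3)O 3/5 ✗ · (3,4)X 3/6 ✗ · (3,5)X 5/5 ✓
Row 4: (4,3)O 2/4 ✗ · (4,6)X 1/1 ✓
Row 5: (5,2)X 3/4 ✓
Row 6: (6,1)X 2/2 ✓ · (6,2)X 3/3 ✓ · (6,3)X 2/2 ✓ · (6,5)O 0/1 ✗ · (6,6)X 0/1 ✗
Unsatisfied: (1,4), (2,1), (2,3), (2,4), (3,3), (3,4), (4,3), (6,5), (6,6) — 9 in total.

9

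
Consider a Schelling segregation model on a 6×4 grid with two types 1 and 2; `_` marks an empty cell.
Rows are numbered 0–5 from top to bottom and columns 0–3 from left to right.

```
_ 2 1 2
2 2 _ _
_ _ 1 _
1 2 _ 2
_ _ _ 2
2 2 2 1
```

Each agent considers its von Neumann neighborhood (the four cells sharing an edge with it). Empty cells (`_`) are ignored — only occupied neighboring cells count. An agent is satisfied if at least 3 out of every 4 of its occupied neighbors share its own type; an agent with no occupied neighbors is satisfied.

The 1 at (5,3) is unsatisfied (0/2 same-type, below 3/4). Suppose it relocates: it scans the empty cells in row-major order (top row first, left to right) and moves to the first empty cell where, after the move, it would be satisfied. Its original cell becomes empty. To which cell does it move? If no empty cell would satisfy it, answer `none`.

Vacating (5,3). Empty cells in order:
  (0,0): 0/2 same-type → still unsatisfied.
  (1,2): 2/3 same-type → still unsatisfied.
  (1,3): 0/1 same-type → still unsatisfied.
  (2,0): 1/2 same-type → still unsatisfied.
  (2,1): 1/3 same-type → still unsatisfied.
  (2,3): 1/2 same-type → still unsatisfied.
  (3,2): 1/3 same-type → still unsatisfied.
  (4,0): 1/2 same-type → still unsatisfied.
  (4,1): 0/2 same-type → still unsatisfied.
  (4,2): 0/2 same-type → still unsatisfied.

none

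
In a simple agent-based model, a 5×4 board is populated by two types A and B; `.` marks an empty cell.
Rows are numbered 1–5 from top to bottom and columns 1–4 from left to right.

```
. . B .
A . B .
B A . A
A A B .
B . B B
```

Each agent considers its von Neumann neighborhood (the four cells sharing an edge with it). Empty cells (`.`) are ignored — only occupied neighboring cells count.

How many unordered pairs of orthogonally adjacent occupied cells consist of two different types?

5

Scan each occupied cell's neighbors to the right and below so each pair is counted once.
From row 1: 0 unlike of 1 pairs (running 0/1).
From row 2: 1 unlike of 1 pairs (running 1/2).
From row 3: 2 unlike of 3 pairs (running 3/5).
From row 4: 2 unlike of 4 pairs (running 5/9).
From row 5: 0 unlike of 1 pairs (running 5/10).
Total adjacent occupied pairs: 10; unlike-type pairs: 5.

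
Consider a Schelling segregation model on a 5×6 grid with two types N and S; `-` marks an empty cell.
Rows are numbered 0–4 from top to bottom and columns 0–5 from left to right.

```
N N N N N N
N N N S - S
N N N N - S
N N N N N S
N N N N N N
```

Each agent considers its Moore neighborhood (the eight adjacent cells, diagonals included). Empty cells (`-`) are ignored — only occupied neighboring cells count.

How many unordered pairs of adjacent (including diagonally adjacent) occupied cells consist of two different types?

Scan each occupied cell's neighbors to the right and below (and the two forward diagonals) so each pair is counted once.
From row 0: 5 unlike of 18 pairs (running 5/18).
From row 1: 3 unlike of 14 pairs (running 8/32).
From row 2: 1 unlike of 16 pairs (running 9/48).
From row 3: 3 unlike of 21 pairs (running 12/69).
From row 4: 0 unlike of 5 pairs (running 12/74).
Total adjacent occupied pairs: 74; unlike-type pairs: 12.

12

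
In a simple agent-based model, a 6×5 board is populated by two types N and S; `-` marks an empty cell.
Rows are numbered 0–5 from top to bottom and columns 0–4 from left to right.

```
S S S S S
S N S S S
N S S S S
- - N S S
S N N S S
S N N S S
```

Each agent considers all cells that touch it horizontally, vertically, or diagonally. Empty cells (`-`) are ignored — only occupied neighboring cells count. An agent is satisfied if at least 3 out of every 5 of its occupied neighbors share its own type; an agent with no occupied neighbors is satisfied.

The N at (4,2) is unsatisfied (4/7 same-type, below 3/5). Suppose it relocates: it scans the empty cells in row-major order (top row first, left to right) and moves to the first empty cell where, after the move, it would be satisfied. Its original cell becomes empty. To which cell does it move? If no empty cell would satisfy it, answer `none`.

Vacating (4,2). Empty cells in order:
  (3,0): 2/4 same-type → still unsatisfied.
  (3,1): 3/6 same-type → still unsatisfied.

none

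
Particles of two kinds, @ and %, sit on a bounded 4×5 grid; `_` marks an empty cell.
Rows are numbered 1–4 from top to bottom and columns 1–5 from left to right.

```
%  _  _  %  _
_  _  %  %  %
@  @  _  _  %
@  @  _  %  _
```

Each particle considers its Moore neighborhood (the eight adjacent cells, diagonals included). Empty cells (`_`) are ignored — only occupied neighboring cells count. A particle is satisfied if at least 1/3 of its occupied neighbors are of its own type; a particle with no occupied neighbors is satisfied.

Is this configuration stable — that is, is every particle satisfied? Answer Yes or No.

(1,1)% 0/0 satisfied
(1,4)% 3/3 satisfied
(2,3)% 2/3 satisfied
(2,4)% 4/4 satisfied
(2,5)% 3/3 satisfied
(3,1)@ 3/3 satisfied
(3,2)@ 3/4 satisfied
(3,5)% 3/3 satisfied
(4,1)@ 3/3 satisfied
(4,2)@ 3/3 satisfied
(4,4)% 1/1 satisfied
All meet the threshold, so the configuration is stable.

Yes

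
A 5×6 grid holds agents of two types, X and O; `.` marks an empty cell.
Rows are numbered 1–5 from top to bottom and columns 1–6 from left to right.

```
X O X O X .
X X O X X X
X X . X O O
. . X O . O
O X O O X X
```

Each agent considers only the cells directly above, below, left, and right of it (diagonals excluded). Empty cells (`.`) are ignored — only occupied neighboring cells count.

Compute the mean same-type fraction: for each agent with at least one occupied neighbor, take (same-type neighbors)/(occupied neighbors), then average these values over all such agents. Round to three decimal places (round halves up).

(1,1)X 1/2
(1,2)O 0/3
(1,3)X 0/3
(1,4)O 0/3
(1,5)X 1/2
(2,1)X 3/3
(2,2)X 2/4
(2,3)O 0/3
(2,4)X 2/4
(2,5)X 3/4
(2,6)X 1/2
(3,1)X 2/2
(3,2)X 2/2
(3,4)X 1/3
(3,5)O 1/3
(3,6)O 2/3
(4,3)X 0/2
(4,4)O 1/3
(4,6)O 1/2
(5,1)O 0/1
(5,2)X 0/2
(5,3)O 1/3
(5,4)O 2/3
(5,5)X 1/2
(5,6)X 1/2
Sum over 25 agents: 1/2 + 0/3 + 0/3 + 0/3 + 1/2 + 3/3 + 2/4 + 0/3 + 2/4 + 3/4 + 1/2 + 2/2 + 2/2 + 1/3 + 1/3 + 2/3 + 0/2 + 1/3 + 1/2 + 0/1 + 0/2 + 1/3 + 2/3 + 1/2 + 1/2 = 125/12; mean = 125/12 ÷ 25 = 5/12 = 0.416666… → 0.417.

0.417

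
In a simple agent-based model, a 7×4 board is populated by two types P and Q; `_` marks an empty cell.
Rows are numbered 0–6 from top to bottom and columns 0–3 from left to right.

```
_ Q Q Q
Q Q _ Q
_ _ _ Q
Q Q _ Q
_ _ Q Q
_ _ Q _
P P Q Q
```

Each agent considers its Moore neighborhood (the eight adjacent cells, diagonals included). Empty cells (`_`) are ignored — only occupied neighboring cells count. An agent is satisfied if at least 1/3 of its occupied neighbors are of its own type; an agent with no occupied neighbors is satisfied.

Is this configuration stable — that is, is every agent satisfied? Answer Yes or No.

Yes

Row 0: (0,1)Q 3/3 ok · (0,2)Q 4/4 ok · (0,3)Q 2/2 ok
Row 1: (1,0)Q 2/2 ok · (1,1)Q 3/3 ok · (1,3)Q 3/3 ok
Row 2: (2,3)Q 2/2 ok
Row 3: (3,0)Q 1/1 ok · (3,1)Q 2/2 ok · (3,3)Q 3/3 ok
Row 4: (4,2)Q 4/4 ok · (4,3)Q 3/3 ok
Row 5: (5,2)Q 4/5 ok
Row 6: (6,0)P 1/1 ok · (6,1)P 1/3 ok · (6,2)Q 2/3 ok · (6,3)Q 2/2 ok
All meet the threshold, so the configuration is stable.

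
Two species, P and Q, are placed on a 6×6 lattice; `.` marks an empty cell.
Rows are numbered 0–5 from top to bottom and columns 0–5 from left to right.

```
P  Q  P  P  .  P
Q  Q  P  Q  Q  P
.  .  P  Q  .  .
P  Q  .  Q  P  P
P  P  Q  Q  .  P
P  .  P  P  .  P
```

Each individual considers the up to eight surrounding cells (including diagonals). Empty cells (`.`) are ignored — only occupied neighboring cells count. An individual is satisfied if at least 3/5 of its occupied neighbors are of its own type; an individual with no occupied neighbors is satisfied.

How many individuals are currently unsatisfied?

Row 0: (0,0)P 0/3 unhappy · (0,1)Q 2/5 unhappy · (0,2)P 2/5 unhappy · (0,3)P 2/4 unhappy · (0,5)P 1/2 unhappy
Row 1: (1,0)Q 2/3 ok · (1,1)Q 2/6 unhappy · (1,2)P 3/7 unhappy · (1,3)Q 2/6 unhappy · (1,4)Q 2/5 unhappy · (1,5)P 1/2 unhappy
Row 2: (2,2)P 1/6 unhappy · (2,3)Q 3/6 unhappy
Row 3: (3,0)P 2/3 ok · (3,1)Q 1/5 unhappy · (3,3)Q 3/5 ok · (3,4)P 2/5 unhappy · (3,5)P 2/2 ok
Row 4: (4,0)P 3/4 ok · (4,1)P 4/6 ok · (4,2)Q 3/6 unhappy · (4,3)Q 2/5 unhappy · (4,5)P 3/3 ok
Row 5: (5,0)P 2/2 ok · (5,2)P 2/4 unhappy · (5,3)P 1/3 unhappy · (5,5)P 1/1 ok
Unsatisfied: (0,0), (0,1), (0,2), (0,3), (0,5), (1,1), (1,2), (1,3), (1,4), (1,5), (2,2), (2,3), (3,1), (3,4), (4,2), (4,3), (5,2), (5,3) — 18 in total.

18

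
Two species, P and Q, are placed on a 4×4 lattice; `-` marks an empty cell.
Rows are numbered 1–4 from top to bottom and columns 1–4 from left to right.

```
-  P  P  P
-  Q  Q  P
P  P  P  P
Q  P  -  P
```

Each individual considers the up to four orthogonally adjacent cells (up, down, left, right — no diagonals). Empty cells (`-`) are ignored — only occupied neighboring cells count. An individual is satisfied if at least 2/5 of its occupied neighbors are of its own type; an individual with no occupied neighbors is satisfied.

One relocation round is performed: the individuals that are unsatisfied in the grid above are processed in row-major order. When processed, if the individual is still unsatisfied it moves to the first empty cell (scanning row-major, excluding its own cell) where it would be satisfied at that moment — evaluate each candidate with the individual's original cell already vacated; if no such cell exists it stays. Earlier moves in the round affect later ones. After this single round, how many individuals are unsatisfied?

2

Initially unsatisfied (in order): (2,2), (2,3), (4,1).
  (2,2): no empty cell satisfies it; stays.
  (2,3) → (2,1).
  (4,1) → (1,1).
Resulting grid:
Q P P P
Q Q - P
P P P P
- P - P
Unsatisfied now: (1,2), (2,2).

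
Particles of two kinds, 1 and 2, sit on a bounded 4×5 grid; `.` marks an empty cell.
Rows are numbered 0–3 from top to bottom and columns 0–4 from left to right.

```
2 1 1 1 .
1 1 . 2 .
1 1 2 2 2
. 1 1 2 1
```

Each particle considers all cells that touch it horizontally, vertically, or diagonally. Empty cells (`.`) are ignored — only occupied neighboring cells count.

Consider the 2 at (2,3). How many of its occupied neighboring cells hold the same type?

Occupied neighbors of (2,3): (1,3)=2, (2,2)=2, (2,4)=2, (3,2)=1, (3,3)=2, (3,4)=1.
Same type (2): 4 of 6.

4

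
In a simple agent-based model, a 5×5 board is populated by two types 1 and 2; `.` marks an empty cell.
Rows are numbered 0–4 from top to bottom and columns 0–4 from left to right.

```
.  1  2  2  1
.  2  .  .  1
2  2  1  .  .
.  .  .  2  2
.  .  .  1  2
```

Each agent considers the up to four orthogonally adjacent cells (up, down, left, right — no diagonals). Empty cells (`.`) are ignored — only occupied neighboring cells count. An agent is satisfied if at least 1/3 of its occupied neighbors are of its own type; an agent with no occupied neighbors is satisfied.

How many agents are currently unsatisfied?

3

Row 0: (0,1)1 0/2 ✗ · (0,2)2 1/2 ✓ · (0,3)2 1/2 ✓ · (0,4)1 1/2 ✓
Row 1: (1,1)2 1/2 ✓ · (1,4)1 1/1 ✓
Row 2: (2,0)2 1/1 ✓ · (2,1)2 2/3 ✓ · (2,2)1 0/1 ✗
Row 3: (3,3)2 1/2 ✓ · (3,4)2 2/2 ✓
Row 4: (4,3)1 0/2 ✗ · (4,4)2 1/2 ✓
Unsatisfied: (0,1), (2,2), (4,3) — 3 in total.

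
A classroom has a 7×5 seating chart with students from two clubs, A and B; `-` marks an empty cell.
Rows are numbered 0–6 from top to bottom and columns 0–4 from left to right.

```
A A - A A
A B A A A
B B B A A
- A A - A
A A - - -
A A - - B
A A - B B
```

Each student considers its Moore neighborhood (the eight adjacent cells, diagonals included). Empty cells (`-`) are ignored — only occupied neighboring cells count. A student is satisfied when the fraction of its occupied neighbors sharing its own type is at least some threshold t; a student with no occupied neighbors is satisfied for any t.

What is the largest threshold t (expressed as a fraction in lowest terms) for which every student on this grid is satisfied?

2/7

Row 0: (0,0)A 2/3 · (0,1)A 3/4 · (0,3)A 4/4 · (0,4)A 3/3
Row 1: (1,0)A 2/5 · (1,1)B 3/7 · (1,2)A 4/7 · (1,3)A 6/7 · (1,4)A 5/5
Row 2: (2,0)B 2/4 · (2,1)B 3/7 · (2,2)B 2/7 · (2,3)A 6/7 · (2,4)A 4/4
Row 3: (3,1)A 3/6 · (3,2)A 3/5 · (3,4)A 2/2
Row 4: (4,0)A 4/4 · (4,1)A 5/5
Row 5: (5,0)A 5/5 · (5,1)A 5/5 · (5,4)B 2/2
Row 6: (6,0)A 3/3 · (6,1)A 3/3 · (6,3)B 2/2 · (6,4)B 2/2
The smallest same-type fraction is 2/7 at (2,2), which reduces to 2/7. Any threshold above that leaves this student unsatisfied.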